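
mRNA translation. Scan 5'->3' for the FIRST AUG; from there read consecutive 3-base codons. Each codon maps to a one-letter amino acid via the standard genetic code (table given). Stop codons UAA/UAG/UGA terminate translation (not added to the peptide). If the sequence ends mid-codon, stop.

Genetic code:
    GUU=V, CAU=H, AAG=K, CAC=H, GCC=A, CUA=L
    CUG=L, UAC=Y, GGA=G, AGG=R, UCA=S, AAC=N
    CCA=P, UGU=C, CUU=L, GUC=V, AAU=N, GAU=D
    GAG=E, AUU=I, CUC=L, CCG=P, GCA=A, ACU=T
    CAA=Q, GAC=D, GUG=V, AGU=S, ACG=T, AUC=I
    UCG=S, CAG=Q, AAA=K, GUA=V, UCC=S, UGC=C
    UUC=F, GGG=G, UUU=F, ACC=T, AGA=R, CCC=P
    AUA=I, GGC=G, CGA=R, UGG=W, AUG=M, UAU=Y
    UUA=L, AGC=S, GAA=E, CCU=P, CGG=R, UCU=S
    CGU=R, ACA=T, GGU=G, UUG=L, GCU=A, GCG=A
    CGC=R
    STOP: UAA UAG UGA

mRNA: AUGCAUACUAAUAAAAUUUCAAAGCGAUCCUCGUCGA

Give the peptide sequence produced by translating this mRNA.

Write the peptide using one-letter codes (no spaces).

start AUG at pos 0
pos 0: AUG -> M; peptide=M
pos 3: CAU -> H; peptide=MH
pos 6: ACU -> T; peptide=MHT
pos 9: AAU -> N; peptide=MHTN
pos 12: AAA -> K; peptide=MHTNK
pos 15: AUU -> I; peptide=MHTNKI
pos 18: UCA -> S; peptide=MHTNKIS
pos 21: AAG -> K; peptide=MHTNKISK
pos 24: CGA -> R; peptide=MHTNKISKR
pos 27: UCC -> S; peptide=MHTNKISKRS
pos 30: UCG -> S; peptide=MHTNKISKRSS
pos 33: UCG -> S; peptide=MHTNKISKRSSS
pos 36: only 1 nt remain (<3), stop (end of mRNA)

Answer: MHTNKISKRSSS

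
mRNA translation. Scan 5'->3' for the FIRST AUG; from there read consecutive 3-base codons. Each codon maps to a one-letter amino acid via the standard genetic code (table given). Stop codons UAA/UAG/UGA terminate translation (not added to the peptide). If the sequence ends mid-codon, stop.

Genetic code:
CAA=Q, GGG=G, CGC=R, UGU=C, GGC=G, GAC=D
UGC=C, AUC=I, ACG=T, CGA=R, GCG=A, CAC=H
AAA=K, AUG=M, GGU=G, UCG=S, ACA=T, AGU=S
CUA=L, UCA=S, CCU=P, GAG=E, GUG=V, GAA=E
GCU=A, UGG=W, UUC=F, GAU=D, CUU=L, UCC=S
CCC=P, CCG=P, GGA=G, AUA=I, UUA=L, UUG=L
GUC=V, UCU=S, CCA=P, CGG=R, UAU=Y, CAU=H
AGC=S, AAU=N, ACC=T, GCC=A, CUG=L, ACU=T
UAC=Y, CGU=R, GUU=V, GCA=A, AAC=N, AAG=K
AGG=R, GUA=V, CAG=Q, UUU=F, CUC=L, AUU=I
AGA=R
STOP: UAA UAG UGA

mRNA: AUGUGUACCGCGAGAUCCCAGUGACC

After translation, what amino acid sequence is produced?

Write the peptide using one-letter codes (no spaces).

Answer: MCTARSQ

Derivation:
start AUG at pos 0
pos 0: AUG -> M; peptide=M
pos 3: UGU -> C; peptide=MC
pos 6: ACC -> T; peptide=MCT
pos 9: GCG -> A; peptide=MCTA
pos 12: AGA -> R; peptide=MCTAR
pos 15: UCC -> S; peptide=MCTARS
pos 18: CAG -> Q; peptide=MCTARSQ
pos 21: UGA -> STOP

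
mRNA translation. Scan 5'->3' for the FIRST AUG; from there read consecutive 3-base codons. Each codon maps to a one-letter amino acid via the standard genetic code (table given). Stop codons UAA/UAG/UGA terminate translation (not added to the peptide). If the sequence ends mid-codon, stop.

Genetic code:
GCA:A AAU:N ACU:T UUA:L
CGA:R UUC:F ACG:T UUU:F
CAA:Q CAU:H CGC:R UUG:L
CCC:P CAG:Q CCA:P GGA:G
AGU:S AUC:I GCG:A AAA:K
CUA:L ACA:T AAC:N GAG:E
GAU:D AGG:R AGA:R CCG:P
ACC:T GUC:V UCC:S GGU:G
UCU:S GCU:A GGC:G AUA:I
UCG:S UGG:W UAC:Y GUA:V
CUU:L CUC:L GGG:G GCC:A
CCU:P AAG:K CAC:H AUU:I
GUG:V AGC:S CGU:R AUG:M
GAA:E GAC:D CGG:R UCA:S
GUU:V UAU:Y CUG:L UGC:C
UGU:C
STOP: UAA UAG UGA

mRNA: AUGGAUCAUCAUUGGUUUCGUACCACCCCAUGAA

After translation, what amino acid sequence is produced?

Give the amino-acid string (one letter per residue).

Answer: MDHHWFRTTP

Derivation:
start AUG at pos 0
pos 0: AUG -> M; peptide=M
pos 3: GAU -> D; peptide=MD
pos 6: CAU -> H; peptide=MDH
pos 9: CAU -> H; peptide=MDHH
pos 12: UGG -> W; peptide=MDHHW
pos 15: UUU -> F; peptide=MDHHWF
pos 18: CGU -> R; peptide=MDHHWFR
pos 21: ACC -> T; peptide=MDHHWFRT
pos 24: ACC -> T; peptide=MDHHWFRTT
pos 27: CCA -> P; peptide=MDHHWFRTTP
pos 30: UGA -> STOP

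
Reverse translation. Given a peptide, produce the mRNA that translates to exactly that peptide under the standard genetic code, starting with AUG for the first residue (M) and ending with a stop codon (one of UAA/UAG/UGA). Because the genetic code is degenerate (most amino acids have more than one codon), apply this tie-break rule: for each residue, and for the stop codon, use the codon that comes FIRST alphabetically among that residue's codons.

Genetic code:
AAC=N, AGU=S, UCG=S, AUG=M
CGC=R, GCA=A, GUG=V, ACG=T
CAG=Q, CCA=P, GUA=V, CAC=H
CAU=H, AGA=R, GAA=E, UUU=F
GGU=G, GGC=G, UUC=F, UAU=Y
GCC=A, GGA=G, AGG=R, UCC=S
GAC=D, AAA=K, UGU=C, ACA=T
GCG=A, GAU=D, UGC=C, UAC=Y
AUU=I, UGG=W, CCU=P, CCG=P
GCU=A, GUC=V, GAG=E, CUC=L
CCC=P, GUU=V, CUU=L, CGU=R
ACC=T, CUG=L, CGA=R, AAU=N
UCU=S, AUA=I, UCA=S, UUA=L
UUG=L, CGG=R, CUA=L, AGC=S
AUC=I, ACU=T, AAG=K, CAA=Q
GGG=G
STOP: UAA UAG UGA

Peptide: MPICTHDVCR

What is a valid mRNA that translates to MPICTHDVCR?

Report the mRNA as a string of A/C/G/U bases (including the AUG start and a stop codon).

Answer: mRNA: AUGCCAAUAUGCACACACGACGUAUGCAGAUAA

Derivation:
residue 1: M -> AUG (start codon)
residue 2: P codons sorted = CCA,CCC,CCG,CCU -> pick first = CCA
residue 3: I codons sorted = AUA,AUC,AUU -> pick first = AUA
residue 4: C codons sorted = UGC,UGU -> pick first = UGC
residue 5: T codons sorted = ACA,ACC,ACG,ACU -> pick first = ACA
residue 6: H codons sorted = CAC,CAU -> pick first = CAC
residue 7: D codons sorted = GAC,GAU -> pick first = GAC
residue 8: V codons sorted = GUA,GUC,GUG,GUU -> pick first = GUA
residue 9: C codons sorted = UGC,UGU -> pick first = UGC
residue 10: R codons sorted = AGA,AGG,CGA,CGC,CGG,CGU -> pick first = AGA
terminator: stop codons sorted = UAA,UAG,UGA -> pick first = UAA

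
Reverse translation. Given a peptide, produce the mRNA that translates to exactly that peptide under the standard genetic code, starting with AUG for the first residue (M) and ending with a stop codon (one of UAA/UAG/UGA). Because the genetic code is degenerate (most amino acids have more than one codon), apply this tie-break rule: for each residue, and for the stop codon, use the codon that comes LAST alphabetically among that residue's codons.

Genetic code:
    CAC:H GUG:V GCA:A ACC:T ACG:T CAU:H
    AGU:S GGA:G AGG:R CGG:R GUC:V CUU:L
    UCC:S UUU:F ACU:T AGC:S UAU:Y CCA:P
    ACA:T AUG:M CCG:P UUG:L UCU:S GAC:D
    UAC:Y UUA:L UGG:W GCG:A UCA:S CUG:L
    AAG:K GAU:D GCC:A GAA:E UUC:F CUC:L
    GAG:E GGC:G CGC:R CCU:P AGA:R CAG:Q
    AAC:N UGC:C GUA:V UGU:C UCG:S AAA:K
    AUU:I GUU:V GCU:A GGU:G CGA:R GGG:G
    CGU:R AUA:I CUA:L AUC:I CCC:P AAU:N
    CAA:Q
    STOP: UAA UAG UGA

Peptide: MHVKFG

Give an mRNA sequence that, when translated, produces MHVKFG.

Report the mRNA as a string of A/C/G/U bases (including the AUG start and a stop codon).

residue 1: M -> AUG (start codon)
residue 2: H codons sorted = CAC,CAU -> pick last = CAU
residue 3: V codons sorted = GUA,GUC,GUG,GUU -> pick last = GUU
residue 4: K codons sorted = AAA,AAG -> pick last = AAG
residue 5: F codons sorted = UUC,UUU -> pick last = UUU
residue 6: G codons sorted = GGA,GGC,GGG,GGU -> pick last = GGU
terminator: stop codons sorted = UAA,UAG,UGA -> pick last = UGA

Answer: mRNA: AUGCAUGUUAAGUUUGGUUGA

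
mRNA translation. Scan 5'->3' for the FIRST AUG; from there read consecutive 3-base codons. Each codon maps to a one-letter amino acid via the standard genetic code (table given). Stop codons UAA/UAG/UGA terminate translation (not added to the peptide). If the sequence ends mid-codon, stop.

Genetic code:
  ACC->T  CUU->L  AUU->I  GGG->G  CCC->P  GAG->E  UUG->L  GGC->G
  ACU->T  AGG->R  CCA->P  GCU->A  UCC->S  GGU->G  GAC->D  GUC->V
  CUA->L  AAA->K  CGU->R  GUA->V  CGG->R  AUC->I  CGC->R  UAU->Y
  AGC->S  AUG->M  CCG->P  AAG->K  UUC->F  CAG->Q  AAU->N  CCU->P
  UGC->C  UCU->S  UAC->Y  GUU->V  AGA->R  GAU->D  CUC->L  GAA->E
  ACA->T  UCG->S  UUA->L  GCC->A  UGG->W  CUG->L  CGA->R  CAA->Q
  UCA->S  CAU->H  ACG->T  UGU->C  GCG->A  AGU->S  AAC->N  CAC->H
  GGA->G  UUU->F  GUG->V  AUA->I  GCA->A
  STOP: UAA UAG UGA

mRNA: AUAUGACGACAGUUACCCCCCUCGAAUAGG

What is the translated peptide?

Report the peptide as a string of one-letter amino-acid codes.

Answer: MTTVTPLE

Derivation:
start AUG at pos 2
pos 2: AUG -> M; peptide=M
pos 5: ACG -> T; peptide=MT
pos 8: ACA -> T; peptide=MTT
pos 11: GUU -> V; peptide=MTTV
pos 14: ACC -> T; peptide=MTTVT
pos 17: CCC -> P; peptide=MTTVTP
pos 20: CUC -> L; peptide=MTTVTPL
pos 23: GAA -> E; peptide=MTTVTPLE
pos 26: UAG -> STOP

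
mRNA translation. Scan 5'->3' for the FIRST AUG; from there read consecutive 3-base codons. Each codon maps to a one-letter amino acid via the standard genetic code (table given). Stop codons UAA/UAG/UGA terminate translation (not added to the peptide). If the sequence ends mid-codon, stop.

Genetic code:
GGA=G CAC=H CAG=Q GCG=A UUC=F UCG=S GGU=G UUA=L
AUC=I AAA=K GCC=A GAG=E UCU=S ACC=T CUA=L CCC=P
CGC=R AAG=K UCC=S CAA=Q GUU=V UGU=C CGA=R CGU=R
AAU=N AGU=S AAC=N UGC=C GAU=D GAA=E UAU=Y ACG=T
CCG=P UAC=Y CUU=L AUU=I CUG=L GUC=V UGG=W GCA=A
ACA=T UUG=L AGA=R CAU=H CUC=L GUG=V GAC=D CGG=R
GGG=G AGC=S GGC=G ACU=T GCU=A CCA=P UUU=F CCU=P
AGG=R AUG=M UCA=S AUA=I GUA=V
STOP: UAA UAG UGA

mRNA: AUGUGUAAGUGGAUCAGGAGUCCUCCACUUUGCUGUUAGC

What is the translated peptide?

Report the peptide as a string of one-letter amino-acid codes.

Answer: MCKWIRSPPLCC

Derivation:
start AUG at pos 0
pos 0: AUG -> M; peptide=M
pos 3: UGU -> C; peptide=MC
pos 6: AAG -> K; peptide=MCK
pos 9: UGG -> W; peptide=MCKW
pos 12: AUC -> I; peptide=MCKWI
pos 15: AGG -> R; peptide=MCKWIR
pos 18: AGU -> S; peptide=MCKWIRS
pos 21: CCU -> P; peptide=MCKWIRSP
pos 24: CCA -> P; peptide=MCKWIRSPP
pos 27: CUU -> L; peptide=MCKWIRSPPL
pos 30: UGC -> C; peptide=MCKWIRSPPLC
pos 33: UGU -> C; peptide=MCKWIRSPPLCC
pos 36: UAG -> STOP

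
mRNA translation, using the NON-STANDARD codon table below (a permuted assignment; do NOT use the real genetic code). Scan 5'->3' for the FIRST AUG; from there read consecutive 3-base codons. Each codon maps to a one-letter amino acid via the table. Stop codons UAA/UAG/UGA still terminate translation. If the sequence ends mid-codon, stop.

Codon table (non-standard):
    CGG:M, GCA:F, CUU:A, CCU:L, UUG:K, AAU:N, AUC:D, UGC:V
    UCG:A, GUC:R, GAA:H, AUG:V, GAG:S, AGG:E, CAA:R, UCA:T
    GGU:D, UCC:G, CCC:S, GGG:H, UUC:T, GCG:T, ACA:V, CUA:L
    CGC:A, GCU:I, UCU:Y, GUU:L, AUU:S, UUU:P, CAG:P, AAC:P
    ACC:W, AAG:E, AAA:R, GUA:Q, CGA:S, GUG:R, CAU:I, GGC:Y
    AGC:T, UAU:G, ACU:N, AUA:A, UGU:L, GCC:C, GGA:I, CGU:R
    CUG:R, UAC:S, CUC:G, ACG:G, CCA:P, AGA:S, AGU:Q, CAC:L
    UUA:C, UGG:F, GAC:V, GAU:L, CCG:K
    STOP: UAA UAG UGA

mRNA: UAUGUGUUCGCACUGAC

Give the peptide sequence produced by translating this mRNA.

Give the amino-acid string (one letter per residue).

Answer: VLAL

Derivation:
start AUG at pos 1
pos 1: AUG -> V; peptide=V
pos 4: UGU -> L; peptide=VL
pos 7: UCG -> A; peptide=VLA
pos 10: CAC -> L; peptide=VLAL
pos 13: UGA -> STOP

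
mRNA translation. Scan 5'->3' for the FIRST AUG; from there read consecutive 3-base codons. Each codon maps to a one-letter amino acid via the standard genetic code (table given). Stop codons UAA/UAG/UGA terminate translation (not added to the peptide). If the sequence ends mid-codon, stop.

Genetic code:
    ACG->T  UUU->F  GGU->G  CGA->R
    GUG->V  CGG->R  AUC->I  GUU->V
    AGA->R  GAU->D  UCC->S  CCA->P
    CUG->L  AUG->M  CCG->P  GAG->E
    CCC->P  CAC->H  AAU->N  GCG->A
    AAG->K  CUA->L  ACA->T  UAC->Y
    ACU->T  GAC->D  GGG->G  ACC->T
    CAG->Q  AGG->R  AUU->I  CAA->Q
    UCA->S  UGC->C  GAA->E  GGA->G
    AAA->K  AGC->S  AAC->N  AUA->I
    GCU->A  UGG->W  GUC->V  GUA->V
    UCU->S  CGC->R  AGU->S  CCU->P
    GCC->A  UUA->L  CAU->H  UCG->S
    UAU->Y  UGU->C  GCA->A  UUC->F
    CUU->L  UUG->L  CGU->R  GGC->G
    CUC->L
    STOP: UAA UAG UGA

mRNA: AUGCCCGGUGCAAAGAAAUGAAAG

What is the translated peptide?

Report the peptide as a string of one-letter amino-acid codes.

start AUG at pos 0
pos 0: AUG -> M; peptide=M
pos 3: CCC -> P; peptide=MP
pos 6: GGU -> G; peptide=MPG
pos 9: GCA -> A; peptide=MPGA
pos 12: AAG -> K; peptide=MPGAK
pos 15: AAA -> K; peptide=MPGAKK
pos 18: UGA -> STOP

Answer: MPGAKK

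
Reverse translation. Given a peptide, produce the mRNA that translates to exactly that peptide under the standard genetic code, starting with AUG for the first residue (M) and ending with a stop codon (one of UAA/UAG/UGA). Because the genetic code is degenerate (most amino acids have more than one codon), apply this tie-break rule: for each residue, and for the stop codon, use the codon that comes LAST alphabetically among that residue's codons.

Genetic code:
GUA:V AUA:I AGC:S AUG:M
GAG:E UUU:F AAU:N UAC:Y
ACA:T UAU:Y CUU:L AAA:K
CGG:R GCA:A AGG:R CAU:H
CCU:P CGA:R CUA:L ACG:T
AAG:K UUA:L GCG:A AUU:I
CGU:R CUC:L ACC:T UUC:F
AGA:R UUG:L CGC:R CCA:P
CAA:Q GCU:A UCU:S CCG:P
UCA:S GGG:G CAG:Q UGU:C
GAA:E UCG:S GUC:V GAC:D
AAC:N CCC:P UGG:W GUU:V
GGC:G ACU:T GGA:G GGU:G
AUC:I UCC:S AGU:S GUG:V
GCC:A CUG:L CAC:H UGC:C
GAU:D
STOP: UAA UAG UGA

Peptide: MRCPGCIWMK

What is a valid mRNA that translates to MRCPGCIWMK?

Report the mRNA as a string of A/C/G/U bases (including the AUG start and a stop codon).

Answer: mRNA: AUGCGUUGUCCUGGUUGUAUUUGGAUGAAGUGA

Derivation:
residue 1: M -> AUG (start codon)
residue 2: R codons sorted = AGA,AGG,CGA,CGC,CGG,CGU -> pick last = CGU
residue 3: C codons sorted = UGC,UGU -> pick last = UGU
residue 4: P codons sorted = CCA,CCC,CCG,CCU -> pick last = CCU
residue 5: G codons sorted = GGA,GGC,GGG,GGU -> pick last = GGU
residue 6: C codons sorted = UGC,UGU -> pick last = UGU
residue 7: I codons sorted = AUA,AUC,AUU -> pick last = AUU
residue 8: W -> UGG (only codon)
residue 9: M -> AUG (only codon)
residue 10: K codons sorted = AAA,AAG -> pick last = AAG
terminator: stop codons sorted = UAA,UAG,UGA -> pick last = UGA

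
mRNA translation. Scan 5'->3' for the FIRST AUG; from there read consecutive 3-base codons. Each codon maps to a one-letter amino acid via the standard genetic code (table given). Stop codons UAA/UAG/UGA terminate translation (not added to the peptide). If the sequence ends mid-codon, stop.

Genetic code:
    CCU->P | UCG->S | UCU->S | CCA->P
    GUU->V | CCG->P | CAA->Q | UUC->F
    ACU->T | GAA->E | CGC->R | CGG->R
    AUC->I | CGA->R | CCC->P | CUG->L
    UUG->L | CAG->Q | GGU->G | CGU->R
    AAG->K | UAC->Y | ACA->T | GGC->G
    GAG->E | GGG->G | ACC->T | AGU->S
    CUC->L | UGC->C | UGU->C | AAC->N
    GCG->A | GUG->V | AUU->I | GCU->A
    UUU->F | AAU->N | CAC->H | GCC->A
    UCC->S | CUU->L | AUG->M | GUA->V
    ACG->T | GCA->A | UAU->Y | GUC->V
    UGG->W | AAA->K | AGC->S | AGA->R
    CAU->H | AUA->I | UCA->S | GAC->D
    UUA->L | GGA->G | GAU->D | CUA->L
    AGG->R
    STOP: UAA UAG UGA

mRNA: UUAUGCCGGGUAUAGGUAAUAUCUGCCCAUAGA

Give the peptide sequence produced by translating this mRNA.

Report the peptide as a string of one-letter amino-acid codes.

Answer: MPGIGNICP

Derivation:
start AUG at pos 2
pos 2: AUG -> M; peptide=M
pos 5: CCG -> P; peptide=MP
pos 8: GGU -> G; peptide=MPG
pos 11: AUA -> I; peptide=MPGI
pos 14: GGU -> G; peptide=MPGIG
pos 17: AAU -> N; peptide=MPGIGN
pos 20: AUC -> I; peptide=MPGIGNI
pos 23: UGC -> C; peptide=MPGIGNIC
pos 26: CCA -> P; peptide=MPGIGNICP
pos 29: UAG -> STOP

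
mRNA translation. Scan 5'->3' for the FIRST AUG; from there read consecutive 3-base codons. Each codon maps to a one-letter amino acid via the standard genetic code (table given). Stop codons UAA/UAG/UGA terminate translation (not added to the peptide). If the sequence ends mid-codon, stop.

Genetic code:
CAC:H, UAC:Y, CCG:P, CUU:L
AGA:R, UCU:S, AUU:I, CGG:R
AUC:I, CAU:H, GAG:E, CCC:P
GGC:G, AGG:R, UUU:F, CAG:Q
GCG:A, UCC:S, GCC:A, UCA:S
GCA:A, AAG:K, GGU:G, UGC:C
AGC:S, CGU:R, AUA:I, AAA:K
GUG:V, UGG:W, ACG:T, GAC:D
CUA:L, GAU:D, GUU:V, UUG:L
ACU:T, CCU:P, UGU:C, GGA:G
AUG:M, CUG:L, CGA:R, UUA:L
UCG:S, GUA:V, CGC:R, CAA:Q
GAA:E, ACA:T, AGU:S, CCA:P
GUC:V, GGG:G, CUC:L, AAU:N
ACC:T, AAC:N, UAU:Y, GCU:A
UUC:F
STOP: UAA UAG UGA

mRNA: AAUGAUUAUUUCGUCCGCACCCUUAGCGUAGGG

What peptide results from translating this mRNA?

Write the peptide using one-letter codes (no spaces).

start AUG at pos 1
pos 1: AUG -> M; peptide=M
pos 4: AUU -> I; peptide=MI
pos 7: AUU -> I; peptide=MII
pos 10: UCG -> S; peptide=MIIS
pos 13: UCC -> S; peptide=MIISS
pos 16: GCA -> A; peptide=MIISSA
pos 19: CCC -> P; peptide=MIISSAP
pos 22: UUA -> L; peptide=MIISSAPL
pos 25: GCG -> A; peptide=MIISSAPLA
pos 28: UAG -> STOP

Answer: MIISSAPLA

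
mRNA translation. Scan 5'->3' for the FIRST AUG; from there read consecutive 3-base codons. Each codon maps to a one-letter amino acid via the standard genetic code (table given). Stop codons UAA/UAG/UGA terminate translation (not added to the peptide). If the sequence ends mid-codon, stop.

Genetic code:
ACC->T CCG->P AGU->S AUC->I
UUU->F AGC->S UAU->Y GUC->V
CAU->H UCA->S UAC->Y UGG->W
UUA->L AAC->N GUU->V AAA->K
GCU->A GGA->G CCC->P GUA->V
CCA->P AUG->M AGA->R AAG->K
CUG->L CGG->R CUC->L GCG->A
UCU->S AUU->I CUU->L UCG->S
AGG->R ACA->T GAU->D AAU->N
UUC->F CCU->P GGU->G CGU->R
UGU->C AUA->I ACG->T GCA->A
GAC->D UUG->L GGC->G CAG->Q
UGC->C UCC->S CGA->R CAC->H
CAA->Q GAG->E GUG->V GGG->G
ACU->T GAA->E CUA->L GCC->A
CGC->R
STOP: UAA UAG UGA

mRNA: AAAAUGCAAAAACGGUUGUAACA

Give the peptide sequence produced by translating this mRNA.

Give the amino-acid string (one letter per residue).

Answer: MQKRL

Derivation:
start AUG at pos 3
pos 3: AUG -> M; peptide=M
pos 6: CAA -> Q; peptide=MQ
pos 9: AAA -> K; peptide=MQK
pos 12: CGG -> R; peptide=MQKR
pos 15: UUG -> L; peptide=MQKRL
pos 18: UAA -> STOP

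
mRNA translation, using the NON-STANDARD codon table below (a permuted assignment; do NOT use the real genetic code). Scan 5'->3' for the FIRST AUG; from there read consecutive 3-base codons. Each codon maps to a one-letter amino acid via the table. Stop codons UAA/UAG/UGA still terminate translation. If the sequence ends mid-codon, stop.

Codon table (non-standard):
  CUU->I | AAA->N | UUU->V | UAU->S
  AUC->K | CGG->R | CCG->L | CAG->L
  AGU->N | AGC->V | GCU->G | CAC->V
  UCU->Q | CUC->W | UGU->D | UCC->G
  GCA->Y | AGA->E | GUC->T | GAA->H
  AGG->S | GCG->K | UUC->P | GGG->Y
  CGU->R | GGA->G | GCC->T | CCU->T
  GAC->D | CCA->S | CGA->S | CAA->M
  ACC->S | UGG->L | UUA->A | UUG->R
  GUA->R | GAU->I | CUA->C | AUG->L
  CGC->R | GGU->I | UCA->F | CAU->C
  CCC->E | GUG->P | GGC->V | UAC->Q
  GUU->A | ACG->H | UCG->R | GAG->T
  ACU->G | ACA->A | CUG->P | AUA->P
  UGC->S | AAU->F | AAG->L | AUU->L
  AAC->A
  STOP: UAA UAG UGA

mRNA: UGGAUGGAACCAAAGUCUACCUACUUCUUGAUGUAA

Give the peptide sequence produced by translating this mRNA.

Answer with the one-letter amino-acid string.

start AUG at pos 3
pos 3: AUG -> L; peptide=L
pos 6: GAA -> H; peptide=LH
pos 9: CCA -> S; peptide=LHS
pos 12: AAG -> L; peptide=LHSL
pos 15: UCU -> Q; peptide=LHSLQ
pos 18: ACC -> S; peptide=LHSLQS
pos 21: UAC -> Q; peptide=LHSLQSQ
pos 24: UUC -> P; peptide=LHSLQSQP
pos 27: UUG -> R; peptide=LHSLQSQPR
pos 30: AUG -> L; peptide=LHSLQSQPRL
pos 33: UAA -> STOP

Answer: LHSLQSQPRL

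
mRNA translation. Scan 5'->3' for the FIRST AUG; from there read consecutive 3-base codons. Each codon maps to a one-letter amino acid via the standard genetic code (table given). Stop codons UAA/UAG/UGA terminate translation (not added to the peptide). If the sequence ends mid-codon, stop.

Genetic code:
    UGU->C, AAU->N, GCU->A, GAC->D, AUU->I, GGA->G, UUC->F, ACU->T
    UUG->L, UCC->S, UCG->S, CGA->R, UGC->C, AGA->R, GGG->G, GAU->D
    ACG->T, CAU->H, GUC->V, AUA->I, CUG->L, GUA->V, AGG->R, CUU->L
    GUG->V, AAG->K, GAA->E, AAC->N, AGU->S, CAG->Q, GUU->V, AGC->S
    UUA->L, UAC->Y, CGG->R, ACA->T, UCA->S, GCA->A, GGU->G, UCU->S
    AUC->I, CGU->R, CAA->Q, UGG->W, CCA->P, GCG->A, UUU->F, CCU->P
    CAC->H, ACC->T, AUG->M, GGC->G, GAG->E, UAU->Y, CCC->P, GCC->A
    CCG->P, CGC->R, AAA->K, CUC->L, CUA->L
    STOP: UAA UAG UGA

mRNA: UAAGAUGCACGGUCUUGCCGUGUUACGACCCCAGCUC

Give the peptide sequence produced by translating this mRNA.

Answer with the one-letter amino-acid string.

start AUG at pos 4
pos 4: AUG -> M; peptide=M
pos 7: CAC -> H; peptide=MH
pos 10: GGU -> G; peptide=MHG
pos 13: CUU -> L; peptide=MHGL
pos 16: GCC -> A; peptide=MHGLA
pos 19: GUG -> V; peptide=MHGLAV
pos 22: UUA -> L; peptide=MHGLAVL
pos 25: CGA -> R; peptide=MHGLAVLR
pos 28: CCC -> P; peptide=MHGLAVLRP
pos 31: CAG -> Q; peptide=MHGLAVLRPQ
pos 34: CUC -> L; peptide=MHGLAVLRPQL
pos 37: only 0 nt remain (<3), stop (end of mRNA)

Answer: MHGLAVLRPQL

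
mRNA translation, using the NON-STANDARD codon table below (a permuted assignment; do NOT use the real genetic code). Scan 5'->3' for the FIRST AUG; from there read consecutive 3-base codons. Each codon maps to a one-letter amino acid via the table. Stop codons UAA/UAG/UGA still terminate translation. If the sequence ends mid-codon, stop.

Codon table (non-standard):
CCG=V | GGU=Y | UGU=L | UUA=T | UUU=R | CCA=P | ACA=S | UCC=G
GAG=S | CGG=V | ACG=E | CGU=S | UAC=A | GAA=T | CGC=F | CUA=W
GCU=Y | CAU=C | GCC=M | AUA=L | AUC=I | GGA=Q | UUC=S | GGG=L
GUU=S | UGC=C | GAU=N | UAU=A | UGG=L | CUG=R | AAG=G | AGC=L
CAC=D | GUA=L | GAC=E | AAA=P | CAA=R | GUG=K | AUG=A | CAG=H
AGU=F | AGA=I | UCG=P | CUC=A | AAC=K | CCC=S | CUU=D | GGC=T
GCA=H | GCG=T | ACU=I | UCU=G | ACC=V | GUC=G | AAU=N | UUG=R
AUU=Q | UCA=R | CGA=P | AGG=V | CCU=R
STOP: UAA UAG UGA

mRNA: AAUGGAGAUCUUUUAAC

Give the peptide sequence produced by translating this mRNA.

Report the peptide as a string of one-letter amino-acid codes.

Answer: ASIR

Derivation:
start AUG at pos 1
pos 1: AUG -> A; peptide=A
pos 4: GAG -> S; peptide=AS
pos 7: AUC -> I; peptide=ASI
pos 10: UUU -> R; peptide=ASIR
pos 13: UAA -> STOP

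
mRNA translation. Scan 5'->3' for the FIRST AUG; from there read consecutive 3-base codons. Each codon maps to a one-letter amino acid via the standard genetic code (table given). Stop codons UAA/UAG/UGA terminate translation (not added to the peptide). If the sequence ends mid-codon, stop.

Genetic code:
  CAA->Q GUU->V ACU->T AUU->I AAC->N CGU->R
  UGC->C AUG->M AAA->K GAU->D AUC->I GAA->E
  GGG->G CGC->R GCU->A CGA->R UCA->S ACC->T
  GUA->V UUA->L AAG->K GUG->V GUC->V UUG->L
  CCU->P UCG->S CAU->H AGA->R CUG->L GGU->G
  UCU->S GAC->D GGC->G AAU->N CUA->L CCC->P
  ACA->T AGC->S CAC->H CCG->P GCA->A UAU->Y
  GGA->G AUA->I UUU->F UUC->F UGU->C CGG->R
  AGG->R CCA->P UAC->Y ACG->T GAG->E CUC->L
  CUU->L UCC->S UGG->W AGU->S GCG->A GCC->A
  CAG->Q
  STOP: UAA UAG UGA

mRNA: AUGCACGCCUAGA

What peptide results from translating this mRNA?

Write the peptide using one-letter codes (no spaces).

start AUG at pos 0
pos 0: AUG -> M; peptide=M
pos 3: CAC -> H; peptide=MH
pos 6: GCC -> A; peptide=MHA
pos 9: UAG -> STOP

Answer: MHA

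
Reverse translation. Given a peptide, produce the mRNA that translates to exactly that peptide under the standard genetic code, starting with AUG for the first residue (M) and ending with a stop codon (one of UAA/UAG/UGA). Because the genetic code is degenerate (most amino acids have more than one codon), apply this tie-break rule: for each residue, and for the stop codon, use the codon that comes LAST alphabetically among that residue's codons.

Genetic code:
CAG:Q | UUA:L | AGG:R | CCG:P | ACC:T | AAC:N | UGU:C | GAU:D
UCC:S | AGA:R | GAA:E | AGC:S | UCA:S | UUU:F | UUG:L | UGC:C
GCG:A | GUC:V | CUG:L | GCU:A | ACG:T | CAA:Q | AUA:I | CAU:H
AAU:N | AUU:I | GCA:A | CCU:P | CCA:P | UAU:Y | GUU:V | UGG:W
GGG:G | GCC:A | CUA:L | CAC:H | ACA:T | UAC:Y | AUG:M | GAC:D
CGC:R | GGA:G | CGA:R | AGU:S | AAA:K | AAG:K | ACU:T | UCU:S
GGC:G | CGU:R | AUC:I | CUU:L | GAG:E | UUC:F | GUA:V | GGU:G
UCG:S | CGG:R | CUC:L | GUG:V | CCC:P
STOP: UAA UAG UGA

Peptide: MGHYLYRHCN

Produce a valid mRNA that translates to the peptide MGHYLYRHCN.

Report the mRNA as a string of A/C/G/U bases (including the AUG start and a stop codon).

residue 1: M -> AUG (start codon)
residue 2: G codons sorted = GGA,GGC,GGG,GGU -> pick last = GGU
residue 3: H codons sorted = CAC,CAU -> pick last = CAU
residue 4: Y codons sorted = UAC,UAU -> pick last = UAU
residue 5: L codons sorted = CUA,CUC,CUG,CUU,UUA,UUG -> pick last = UUG
residue 6: Y codons sorted = UAC,UAU -> pick last = UAU
residue 7: R codons sorted = AGA,AGG,CGA,CGC,CGG,CGU -> pick last = CGU
residue 8: H codons sorted = CAC,CAU -> pick last = CAU
residue 9: C codons sorted = UGC,UGU -> pick last = UGU
residue 10: N codons sorted = AAC,AAU -> pick last = AAU
terminator: stop codons sorted = UAA,UAG,UGA -> pick last = UGA

Answer: mRNA: AUGGGUCAUUAUUUGUAUCGUCAUUGUAAUUGA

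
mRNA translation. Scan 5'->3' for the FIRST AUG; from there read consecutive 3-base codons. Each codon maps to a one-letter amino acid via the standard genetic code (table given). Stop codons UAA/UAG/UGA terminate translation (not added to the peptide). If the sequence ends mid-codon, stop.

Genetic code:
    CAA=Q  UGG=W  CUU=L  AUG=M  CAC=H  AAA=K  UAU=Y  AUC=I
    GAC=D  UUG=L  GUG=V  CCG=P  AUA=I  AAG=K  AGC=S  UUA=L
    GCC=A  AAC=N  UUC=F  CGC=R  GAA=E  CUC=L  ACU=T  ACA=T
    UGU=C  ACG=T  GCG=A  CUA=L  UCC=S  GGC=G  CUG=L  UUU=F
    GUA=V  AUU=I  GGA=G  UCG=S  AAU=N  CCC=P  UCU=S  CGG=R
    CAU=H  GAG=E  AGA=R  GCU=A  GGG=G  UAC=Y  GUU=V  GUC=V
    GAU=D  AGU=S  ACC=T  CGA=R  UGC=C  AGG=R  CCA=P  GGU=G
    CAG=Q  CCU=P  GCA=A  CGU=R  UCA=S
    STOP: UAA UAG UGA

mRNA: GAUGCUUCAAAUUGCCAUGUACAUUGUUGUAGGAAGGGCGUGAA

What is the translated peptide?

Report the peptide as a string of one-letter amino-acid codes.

start AUG at pos 1
pos 1: AUG -> M; peptide=M
pos 4: CUU -> L; peptide=ML
pos 7: CAA -> Q; peptide=MLQ
pos 10: AUU -> I; peptide=MLQI
pos 13: GCC -> A; peptide=MLQIA
pos 16: AUG -> M; peptide=MLQIAM
pos 19: UAC -> Y; peptide=MLQIAMY
pos 22: AUU -> I; peptide=MLQIAMYI
pos 25: GUU -> V; peptide=MLQIAMYIV
pos 28: GUA -> V; peptide=MLQIAMYIVV
pos 31: GGA -> G; peptide=MLQIAMYIVVG
pos 34: AGG -> R; peptide=MLQIAMYIVVGR
pos 37: GCG -> A; peptide=MLQIAMYIVVGRA
pos 40: UGA -> STOP

Answer: MLQIAMYIVVGRA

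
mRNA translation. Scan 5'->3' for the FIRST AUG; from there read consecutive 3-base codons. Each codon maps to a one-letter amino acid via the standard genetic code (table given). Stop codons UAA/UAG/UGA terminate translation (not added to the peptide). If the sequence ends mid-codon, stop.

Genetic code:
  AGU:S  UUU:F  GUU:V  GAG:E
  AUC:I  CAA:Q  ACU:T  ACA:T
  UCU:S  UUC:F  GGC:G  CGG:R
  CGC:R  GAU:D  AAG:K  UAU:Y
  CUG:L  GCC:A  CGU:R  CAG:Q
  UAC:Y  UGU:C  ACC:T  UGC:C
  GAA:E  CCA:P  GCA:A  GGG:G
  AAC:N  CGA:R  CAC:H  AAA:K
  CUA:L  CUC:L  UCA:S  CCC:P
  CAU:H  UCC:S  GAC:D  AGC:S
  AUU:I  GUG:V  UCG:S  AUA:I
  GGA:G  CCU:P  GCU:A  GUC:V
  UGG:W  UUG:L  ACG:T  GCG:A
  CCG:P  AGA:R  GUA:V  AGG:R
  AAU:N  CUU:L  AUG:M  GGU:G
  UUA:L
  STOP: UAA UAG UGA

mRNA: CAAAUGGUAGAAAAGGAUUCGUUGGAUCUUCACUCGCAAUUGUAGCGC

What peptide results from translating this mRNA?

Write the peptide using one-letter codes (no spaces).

start AUG at pos 3
pos 3: AUG -> M; peptide=M
pos 6: GUA -> V; peptide=MV
pos 9: GAA -> E; peptide=MVE
pos 12: AAG -> K; peptide=MVEK
pos 15: GAU -> D; peptide=MVEKD
pos 18: UCG -> S; peptide=MVEKDS
pos 21: UUG -> L; peptide=MVEKDSL
pos 24: GAU -> D; peptide=MVEKDSLD
pos 27: CUU -> L; peptide=MVEKDSLDL
pos 30: CAC -> H; peptide=MVEKDSLDLH
pos 33: UCG -> S; peptide=MVEKDSLDLHS
pos 36: CAA -> Q; peptide=MVEKDSLDLHSQ
pos 39: UUG -> L; peptide=MVEKDSLDLHSQL
pos 42: UAG -> STOP

Answer: MVEKDSLDLHSQL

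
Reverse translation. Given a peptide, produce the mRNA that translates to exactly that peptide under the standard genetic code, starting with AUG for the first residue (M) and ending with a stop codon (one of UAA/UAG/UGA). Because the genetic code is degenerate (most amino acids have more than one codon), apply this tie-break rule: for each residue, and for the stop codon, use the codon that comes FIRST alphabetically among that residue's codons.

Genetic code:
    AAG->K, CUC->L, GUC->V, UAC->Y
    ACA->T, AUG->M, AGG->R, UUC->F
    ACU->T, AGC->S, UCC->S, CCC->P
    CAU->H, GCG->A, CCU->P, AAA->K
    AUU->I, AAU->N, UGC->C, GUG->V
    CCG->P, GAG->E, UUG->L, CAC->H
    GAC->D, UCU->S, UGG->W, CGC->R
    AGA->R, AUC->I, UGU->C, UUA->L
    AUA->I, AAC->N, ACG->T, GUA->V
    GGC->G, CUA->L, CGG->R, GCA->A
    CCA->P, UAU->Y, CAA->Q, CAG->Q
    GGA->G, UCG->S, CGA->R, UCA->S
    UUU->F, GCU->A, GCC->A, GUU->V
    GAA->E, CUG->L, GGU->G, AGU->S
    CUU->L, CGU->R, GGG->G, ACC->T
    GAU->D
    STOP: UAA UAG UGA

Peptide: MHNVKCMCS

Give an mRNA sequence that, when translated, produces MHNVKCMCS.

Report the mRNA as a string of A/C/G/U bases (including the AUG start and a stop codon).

residue 1: M -> AUG (start codon)
residue 2: H codons sorted = CAC,CAU -> pick first = CAC
residue 3: N codons sorted = AAC,AAU -> pick first = AAC
residue 4: V codons sorted = GUA,GUC,GUG,GUU -> pick first = GUA
residue 5: K codons sorted = AAA,AAG -> pick first = AAA
residue 6: C codons sorted = UGC,UGU -> pick first = UGC
residue 7: M -> AUG (only codon)
residue 8: C codons sorted = UGC,UGU -> pick first = UGC
residue 9: S codons sorted = AGC,AGU,UCA,UCC,UCG,UCU -> pick first = AGC
terminator: stop codons sorted = UAA,UAG,UGA -> pick first = UAA

Answer: mRNA: AUGCACAACGUAAAAUGCAUGUGCAGCUAA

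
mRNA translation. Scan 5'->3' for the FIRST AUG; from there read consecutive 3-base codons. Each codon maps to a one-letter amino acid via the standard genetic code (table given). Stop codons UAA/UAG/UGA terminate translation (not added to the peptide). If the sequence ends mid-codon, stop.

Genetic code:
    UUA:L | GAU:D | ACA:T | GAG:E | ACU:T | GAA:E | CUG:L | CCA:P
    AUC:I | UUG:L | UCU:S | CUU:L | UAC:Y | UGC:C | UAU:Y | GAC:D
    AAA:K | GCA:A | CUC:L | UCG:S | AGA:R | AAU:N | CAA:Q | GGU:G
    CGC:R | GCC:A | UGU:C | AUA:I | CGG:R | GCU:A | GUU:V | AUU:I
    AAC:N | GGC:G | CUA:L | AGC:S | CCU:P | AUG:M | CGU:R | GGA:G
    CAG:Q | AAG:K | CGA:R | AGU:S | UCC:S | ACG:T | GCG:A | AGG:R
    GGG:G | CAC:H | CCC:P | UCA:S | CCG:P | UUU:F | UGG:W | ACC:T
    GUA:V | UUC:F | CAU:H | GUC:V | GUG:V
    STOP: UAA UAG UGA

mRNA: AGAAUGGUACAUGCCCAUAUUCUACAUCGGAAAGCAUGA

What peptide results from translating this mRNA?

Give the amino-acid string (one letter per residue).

Answer: MVHAHILHRKA

Derivation:
start AUG at pos 3
pos 3: AUG -> M; peptide=M
pos 6: GUA -> V; peptide=MV
pos 9: CAU -> H; peptide=MVH
pos 12: GCC -> A; peptide=MVHA
pos 15: CAU -> H; peptide=MVHAH
pos 18: AUU -> I; peptide=MVHAHI
pos 21: CUA -> L; peptide=MVHAHIL
pos 24: CAU -> H; peptide=MVHAHILH
pos 27: CGG -> R; peptide=MVHAHILHR
pos 30: AAA -> K; peptide=MVHAHILHRK
pos 33: GCA -> A; peptide=MVHAHILHRKA
pos 36: UGA -> STOP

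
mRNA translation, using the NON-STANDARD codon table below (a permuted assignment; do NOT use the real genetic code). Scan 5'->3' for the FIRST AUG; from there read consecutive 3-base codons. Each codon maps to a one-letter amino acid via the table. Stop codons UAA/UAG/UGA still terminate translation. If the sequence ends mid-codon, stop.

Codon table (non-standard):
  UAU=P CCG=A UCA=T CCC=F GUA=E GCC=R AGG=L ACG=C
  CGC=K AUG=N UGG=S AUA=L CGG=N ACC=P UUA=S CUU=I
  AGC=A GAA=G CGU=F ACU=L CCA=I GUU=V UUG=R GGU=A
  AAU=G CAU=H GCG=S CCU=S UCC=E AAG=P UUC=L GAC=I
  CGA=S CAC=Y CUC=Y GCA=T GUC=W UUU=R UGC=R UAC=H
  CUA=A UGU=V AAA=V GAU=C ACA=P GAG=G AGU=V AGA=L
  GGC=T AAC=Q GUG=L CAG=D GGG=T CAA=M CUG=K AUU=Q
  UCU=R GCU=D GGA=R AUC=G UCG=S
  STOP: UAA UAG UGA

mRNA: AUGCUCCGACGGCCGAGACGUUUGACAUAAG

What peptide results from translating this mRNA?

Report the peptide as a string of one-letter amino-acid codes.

Answer: NYSNALFRP

Derivation:
start AUG at pos 0
pos 0: AUG -> N; peptide=N
pos 3: CUC -> Y; peptide=NY
pos 6: CGA -> S; peptide=NYS
pos 9: CGG -> N; peptide=NYSN
pos 12: CCG -> A; peptide=NYSNA
pos 15: AGA -> L; peptide=NYSNAL
pos 18: CGU -> F; peptide=NYSNALF
pos 21: UUG -> R; peptide=NYSNALFR
pos 24: ACA -> P; peptide=NYSNALFRP
pos 27: UAA -> STOP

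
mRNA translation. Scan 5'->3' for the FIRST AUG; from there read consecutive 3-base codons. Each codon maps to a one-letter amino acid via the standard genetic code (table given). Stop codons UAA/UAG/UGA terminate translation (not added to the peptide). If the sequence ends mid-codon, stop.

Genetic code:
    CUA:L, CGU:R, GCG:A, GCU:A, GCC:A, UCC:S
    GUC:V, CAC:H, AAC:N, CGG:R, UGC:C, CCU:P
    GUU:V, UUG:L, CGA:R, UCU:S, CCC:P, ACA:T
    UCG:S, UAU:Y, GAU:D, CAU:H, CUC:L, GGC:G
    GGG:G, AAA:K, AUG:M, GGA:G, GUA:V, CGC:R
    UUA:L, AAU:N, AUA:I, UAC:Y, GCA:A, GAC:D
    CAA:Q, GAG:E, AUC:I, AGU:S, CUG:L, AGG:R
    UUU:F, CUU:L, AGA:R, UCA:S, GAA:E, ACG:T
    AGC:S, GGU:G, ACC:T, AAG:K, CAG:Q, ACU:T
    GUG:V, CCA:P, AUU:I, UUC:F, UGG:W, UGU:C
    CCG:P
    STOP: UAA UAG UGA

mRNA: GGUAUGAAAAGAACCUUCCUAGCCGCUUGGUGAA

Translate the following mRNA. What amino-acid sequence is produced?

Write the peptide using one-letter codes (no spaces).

Answer: MKRTFLAAW

Derivation:
start AUG at pos 3
pos 3: AUG -> M; peptide=M
pos 6: AAA -> K; peptide=MK
pos 9: AGA -> R; peptide=MKR
pos 12: ACC -> T; peptide=MKRT
pos 15: UUC -> F; peptide=MKRTF
pos 18: CUA -> L; peptide=MKRTFL
pos 21: GCC -> A; peptide=MKRTFLA
pos 24: GCU -> A; peptide=MKRTFLAA
pos 27: UGG -> W; peptide=MKRTFLAAW
pos 30: UGA -> STOP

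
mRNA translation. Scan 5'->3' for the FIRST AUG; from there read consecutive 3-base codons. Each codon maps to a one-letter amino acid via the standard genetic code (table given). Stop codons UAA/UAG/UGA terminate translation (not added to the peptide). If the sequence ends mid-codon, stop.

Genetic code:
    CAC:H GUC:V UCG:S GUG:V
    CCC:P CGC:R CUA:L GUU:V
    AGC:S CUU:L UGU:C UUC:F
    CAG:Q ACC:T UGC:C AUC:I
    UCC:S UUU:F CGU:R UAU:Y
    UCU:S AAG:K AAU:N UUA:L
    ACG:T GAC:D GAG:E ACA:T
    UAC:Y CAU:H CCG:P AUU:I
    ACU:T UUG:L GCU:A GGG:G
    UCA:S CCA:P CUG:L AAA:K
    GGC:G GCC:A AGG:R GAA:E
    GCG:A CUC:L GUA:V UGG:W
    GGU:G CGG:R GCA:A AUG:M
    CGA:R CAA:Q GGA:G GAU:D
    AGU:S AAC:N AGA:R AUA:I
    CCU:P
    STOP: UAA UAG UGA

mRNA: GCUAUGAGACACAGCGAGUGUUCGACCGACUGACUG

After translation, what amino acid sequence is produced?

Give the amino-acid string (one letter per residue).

Answer: MRHSECSTD

Derivation:
start AUG at pos 3
pos 3: AUG -> M; peptide=M
pos 6: AGA -> R; peptide=MR
pos 9: CAC -> H; peptide=MRH
pos 12: AGC -> S; peptide=MRHS
pos 15: GAG -> E; peptide=MRHSE
pos 18: UGU -> C; peptide=MRHSEC
pos 21: UCG -> S; peptide=MRHSECS
pos 24: ACC -> T; peptide=MRHSECST
pos 27: GAC -> D; peptide=MRHSECSTD
pos 30: UGA -> STOP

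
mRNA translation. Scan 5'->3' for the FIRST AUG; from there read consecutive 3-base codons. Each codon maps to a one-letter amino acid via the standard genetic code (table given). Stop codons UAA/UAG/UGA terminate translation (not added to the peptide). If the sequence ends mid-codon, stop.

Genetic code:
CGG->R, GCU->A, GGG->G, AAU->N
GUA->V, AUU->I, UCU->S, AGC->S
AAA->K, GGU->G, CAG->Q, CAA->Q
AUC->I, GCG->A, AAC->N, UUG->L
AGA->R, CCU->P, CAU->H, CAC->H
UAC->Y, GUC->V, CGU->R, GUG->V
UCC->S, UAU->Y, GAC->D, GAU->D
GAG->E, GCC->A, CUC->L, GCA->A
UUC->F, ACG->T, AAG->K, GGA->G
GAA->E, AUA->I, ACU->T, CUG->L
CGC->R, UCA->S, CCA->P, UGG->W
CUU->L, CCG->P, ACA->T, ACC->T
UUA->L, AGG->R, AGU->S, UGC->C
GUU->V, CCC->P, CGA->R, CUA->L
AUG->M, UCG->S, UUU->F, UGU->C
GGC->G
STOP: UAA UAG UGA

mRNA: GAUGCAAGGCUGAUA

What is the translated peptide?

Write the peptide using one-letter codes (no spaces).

start AUG at pos 1
pos 1: AUG -> M; peptide=M
pos 4: CAA -> Q; peptide=MQ
pos 7: GGC -> G; peptide=MQG
pos 10: UGA -> STOP

Answer: MQG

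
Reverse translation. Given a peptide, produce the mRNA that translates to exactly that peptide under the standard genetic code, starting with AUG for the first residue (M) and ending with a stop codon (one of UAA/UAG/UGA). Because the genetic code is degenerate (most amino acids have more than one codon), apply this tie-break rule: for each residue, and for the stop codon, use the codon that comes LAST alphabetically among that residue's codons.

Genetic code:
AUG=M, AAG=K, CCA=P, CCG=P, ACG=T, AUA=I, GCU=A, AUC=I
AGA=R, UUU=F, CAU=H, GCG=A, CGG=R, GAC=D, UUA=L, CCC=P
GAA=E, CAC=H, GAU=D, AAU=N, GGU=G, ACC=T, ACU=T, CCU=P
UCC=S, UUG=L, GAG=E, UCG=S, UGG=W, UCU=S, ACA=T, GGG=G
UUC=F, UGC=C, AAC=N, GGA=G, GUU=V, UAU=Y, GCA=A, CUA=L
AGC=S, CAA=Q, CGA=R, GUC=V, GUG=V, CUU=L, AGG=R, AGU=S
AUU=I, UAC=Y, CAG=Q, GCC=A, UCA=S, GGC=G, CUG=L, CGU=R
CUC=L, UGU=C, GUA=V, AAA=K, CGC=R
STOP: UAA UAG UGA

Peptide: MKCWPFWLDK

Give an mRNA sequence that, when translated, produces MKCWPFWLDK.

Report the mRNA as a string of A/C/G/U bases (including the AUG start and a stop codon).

Answer: mRNA: AUGAAGUGUUGGCCUUUUUGGUUGGAUAAGUGA

Derivation:
residue 1: M -> AUG (start codon)
residue 2: K codons sorted = AAA,AAG -> pick last = AAG
residue 3: C codons sorted = UGC,UGU -> pick last = UGU
residue 4: W -> UGG (only codon)
residue 5: P codons sorted = CCA,CCC,CCG,CCU -> pick last = CCU
residue 6: F codons sorted = UUC,UUU -> pick last = UUU
residue 7: W -> UGG (only codon)
residue 8: L codons sorted = CUA,CUC,CUG,CUU,UUA,UUG -> pick last = UUG
residue 9: D codons sorted = GAC,GAU -> pick last = GAU
residue 10: K codons sorted = AAA,AAG -> pick last = AAG
terminator: stop codons sorted = UAA,UAG,UGA -> pick last = UGA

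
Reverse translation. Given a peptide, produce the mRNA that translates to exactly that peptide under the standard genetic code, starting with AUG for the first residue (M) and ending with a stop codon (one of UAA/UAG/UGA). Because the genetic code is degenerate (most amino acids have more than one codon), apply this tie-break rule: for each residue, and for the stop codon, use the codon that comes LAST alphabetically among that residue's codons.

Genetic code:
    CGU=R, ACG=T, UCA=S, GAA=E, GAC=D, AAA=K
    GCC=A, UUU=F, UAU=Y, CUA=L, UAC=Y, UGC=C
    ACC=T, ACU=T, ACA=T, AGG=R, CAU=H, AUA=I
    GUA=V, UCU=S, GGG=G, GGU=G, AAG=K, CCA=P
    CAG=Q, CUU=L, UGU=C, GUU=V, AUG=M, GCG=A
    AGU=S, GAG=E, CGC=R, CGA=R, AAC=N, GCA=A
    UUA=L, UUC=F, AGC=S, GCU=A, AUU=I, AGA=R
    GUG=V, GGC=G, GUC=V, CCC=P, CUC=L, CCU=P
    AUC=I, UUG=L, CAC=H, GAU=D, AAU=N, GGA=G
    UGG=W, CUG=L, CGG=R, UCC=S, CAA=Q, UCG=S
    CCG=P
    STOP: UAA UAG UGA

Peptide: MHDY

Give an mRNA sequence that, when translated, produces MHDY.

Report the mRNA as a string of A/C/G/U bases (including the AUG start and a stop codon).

Answer: mRNA: AUGCAUGAUUAUUGA

Derivation:
residue 1: M -> AUG (start codon)
residue 2: H codons sorted = CAC,CAU -> pick last = CAU
residue 3: D codons sorted = GAC,GAU -> pick last = GAU
residue 4: Y codons sorted = UAC,UAU -> pick last = UAU
terminator: stop codons sorted = UAA,UAG,UGA -> pick last = UGA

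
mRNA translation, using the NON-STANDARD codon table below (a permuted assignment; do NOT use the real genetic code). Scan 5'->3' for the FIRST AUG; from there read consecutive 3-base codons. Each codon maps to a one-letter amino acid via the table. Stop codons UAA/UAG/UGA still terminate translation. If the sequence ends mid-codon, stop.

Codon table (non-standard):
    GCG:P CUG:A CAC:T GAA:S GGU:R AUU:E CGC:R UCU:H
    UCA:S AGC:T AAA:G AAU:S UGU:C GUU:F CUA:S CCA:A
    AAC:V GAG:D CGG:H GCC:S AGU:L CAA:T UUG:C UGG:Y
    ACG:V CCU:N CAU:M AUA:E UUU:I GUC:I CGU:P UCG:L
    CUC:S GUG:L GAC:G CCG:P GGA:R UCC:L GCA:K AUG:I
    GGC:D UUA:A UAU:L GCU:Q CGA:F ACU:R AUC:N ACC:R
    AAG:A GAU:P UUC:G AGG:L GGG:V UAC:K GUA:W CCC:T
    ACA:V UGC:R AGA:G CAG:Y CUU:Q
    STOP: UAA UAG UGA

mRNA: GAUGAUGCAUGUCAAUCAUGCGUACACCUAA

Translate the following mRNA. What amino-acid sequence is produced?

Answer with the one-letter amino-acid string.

Answer: IIMISMPKR

Derivation:
start AUG at pos 1
pos 1: AUG -> I; peptide=I
pos 4: AUG -> I; peptide=II
pos 7: CAU -> M; peptide=IIM
pos 10: GUC -> I; peptide=IIMI
pos 13: AAU -> S; peptide=IIMIS
pos 16: CAU -> M; peptide=IIMISM
pos 19: GCG -> P; peptide=IIMISMP
pos 22: UAC -> K; peptide=IIMISMPK
pos 25: ACC -> R; peptide=IIMISMPKR
pos 28: UAA -> STOP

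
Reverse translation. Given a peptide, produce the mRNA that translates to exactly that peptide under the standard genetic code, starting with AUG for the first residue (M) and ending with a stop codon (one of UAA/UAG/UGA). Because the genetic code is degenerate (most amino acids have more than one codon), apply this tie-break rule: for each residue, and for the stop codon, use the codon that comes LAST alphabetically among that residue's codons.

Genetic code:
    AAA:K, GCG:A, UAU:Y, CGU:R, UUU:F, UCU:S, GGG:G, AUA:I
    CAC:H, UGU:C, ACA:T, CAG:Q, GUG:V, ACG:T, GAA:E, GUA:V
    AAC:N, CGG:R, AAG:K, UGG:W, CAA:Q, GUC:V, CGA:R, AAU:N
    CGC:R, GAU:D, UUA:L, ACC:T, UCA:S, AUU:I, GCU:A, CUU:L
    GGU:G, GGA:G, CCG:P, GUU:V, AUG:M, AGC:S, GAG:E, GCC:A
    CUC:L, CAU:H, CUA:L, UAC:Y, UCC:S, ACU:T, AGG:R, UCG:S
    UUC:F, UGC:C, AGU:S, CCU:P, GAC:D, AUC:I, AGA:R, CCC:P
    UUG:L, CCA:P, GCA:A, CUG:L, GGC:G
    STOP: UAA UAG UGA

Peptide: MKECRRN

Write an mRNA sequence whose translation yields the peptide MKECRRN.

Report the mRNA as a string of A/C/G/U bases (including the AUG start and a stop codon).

residue 1: M -> AUG (start codon)
residue 2: K codons sorted = AAA,AAG -> pick last = AAG
residue 3: E codons sorted = GAA,GAG -> pick last = GAG
residue 4: C codons sorted = UGC,UGU -> pick last = UGU
residue 5: R codons sorted = AGA,AGG,CGA,CGC,CGG,CGU -> pick last = CGU
residue 6: R codons sorted = AGA,AGG,CGA,CGC,CGG,CGU -> pick last = CGU
residue 7: N codons sorted = AAC,AAU -> pick last = AAU
terminator: stop codons sorted = UAA,UAG,UGA -> pick last = UGA

Answer: mRNA: AUGAAGGAGUGUCGUCGUAAUUGA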